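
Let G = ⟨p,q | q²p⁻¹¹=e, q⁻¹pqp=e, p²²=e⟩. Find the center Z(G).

An element z ∈ Z(G) iff z commutes with every generator.
For example p¹¹ is central: (p¹¹)·p = p¹² = p·(p¹¹); (p¹¹)·q = q⁻¹ = q·(p¹¹).
Whereas p ∉ Z(G) since p·q = pq ≠ p¹⁰q⁻¹ = q·p.
Checking each of the 44 elements this way gives Z(G) = {e, p¹¹}, of order 2.

Answer: {e, p¹¹}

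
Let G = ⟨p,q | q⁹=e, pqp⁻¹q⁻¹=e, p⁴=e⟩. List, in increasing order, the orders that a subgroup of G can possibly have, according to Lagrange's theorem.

|G| = 36 = 2² · 3². By Lagrange's theorem the order of any subgroup divides 36; the divisors of 36 are 1, 2, 3, 4, 6, 9, 12, 18, 36.

Answer: 1, 2, 3, 4, 6, 9, 12, 18, 36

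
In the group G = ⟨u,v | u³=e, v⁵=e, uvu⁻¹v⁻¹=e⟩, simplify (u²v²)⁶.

Compute successive powers of (u²v²), reducing at each step:
  (u²v²)²: (u²v²) · u² = uv²;   (uv²) · v² = uv⁴
  (u²v²)³: (uv⁴) · u² = v⁴;   (v⁴) · v² = v
  (u²v²)⁴: v · u² = u²v;   (u²v) · v² = u²v³
  (u²v²)⁵: (u²v³) · u² = uv³;   (uv³) · v² = u
  (u²v²)⁶: u · u² = e;   e · v² = v²

Answer: v²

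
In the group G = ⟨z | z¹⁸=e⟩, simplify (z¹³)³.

Compute successive powers of (z¹³), reducing at each step:
  (z¹³)²: (z¹³) · z¹³ = z⁸
  (z¹³)³: (z⁸) · z¹³ = z³

Answer: z³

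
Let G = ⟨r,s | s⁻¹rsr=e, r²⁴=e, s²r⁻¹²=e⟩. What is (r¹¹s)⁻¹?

The order of (r¹¹s) is 4 (smallest k with (r¹¹s)ᵏ = e), so (r¹¹s)⁻¹ = (r¹¹s)³ = r¹¹s⁻¹.
Check: (r¹¹s) · (r¹¹s⁻¹) → (r¹¹s) · r¹¹ = s;   s · s⁻¹ = e, giving e as required.

Answer: r¹¹s⁻¹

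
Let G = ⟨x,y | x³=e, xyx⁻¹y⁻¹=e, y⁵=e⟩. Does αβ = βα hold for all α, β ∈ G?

Each pair of generators commutes: x·y = xy = y·x. Since the generators pairwise commute, every element of G commutes with every other, so G is abelian.

Answer: Yes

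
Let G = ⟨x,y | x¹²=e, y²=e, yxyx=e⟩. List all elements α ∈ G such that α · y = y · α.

⟨y⟩ ⊆ C_G(y) since powers of y commute with y; so |C_G(y)| ≥ |⟨y⟩| = 2.
By orbit–stabilizer, |C_G(y)| = |G| / |conj. class of y| = 24 / 6 = 4.
The 4 elements commuting with y are {e, x⁶, y, x⁶y}.

Answer: {e, x⁶, y, x⁶y}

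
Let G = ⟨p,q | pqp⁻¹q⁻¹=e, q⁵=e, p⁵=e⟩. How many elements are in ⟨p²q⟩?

|⟨p²q⟩| equals the order of p²q. Compute successive powers until reaching e:
  (p²q)¹ = p²q, (p²q)² = p⁴q², (p²q)³ = pq³, (p²q)⁴ = p³q⁴, (p²q)⁵ = e.
The smallest positive k with (p²q)ᵏ = e is 5, so |⟨p²q⟩| = 5.

Answer: 5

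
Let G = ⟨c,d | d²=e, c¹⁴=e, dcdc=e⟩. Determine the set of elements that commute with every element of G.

An element z ∈ Z(G) iff z commutes with every generator.
For example c⁷ is central: (c⁷)·c = c⁸ = c·(c⁷); (c⁷)·d = c⁷d = d·(c⁷).
Whereas c ∉ Z(G) since c·d = cd ≠ c¹³d = d·c.
Checking each of the 28 elements this way gives Z(G) = {e, c⁷}, of order 2.

Answer: {e, c⁷}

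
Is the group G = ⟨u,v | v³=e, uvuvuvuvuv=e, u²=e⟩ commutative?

u·v = uv but v·u = vu, so u·v ≠ v·u and G is not abelian.

Answer: No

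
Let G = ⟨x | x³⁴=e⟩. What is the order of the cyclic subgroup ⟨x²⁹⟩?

|⟨x²⁹⟩| equals the order of x²⁹. Compute successive powers until reaching e:
  (x²⁹)¹ = x²⁹, (x²⁹)² = x²⁴, (x²⁹)³ = x¹⁹, (x²⁹)⁴ = x¹⁴, (x²⁹)⁵ = x⁹, (x²⁹)⁶ = x⁴, (x²⁹)⁷ = x³³, (x²⁹)⁸ = x²⁸, (x²⁹)⁹ = x²³, (x²⁹)¹⁰ = x¹⁸, (x²⁹)¹¹ = x¹³, (x²⁹)¹² = x⁸, (x²⁹)¹³ = x³, (x²⁹)¹⁴ = x³², (x²⁹)¹⁵ = x²⁷, (x²⁹)¹⁶ = x²², (x²⁹)¹⁷ = x¹⁷, (x²⁹)¹⁸ = x¹², (x²⁹)¹⁹ = x⁷, (x²⁹)²⁰ = x², (x²⁹)²¹ = x³¹, (x²⁹)²² = x²⁶, (x²⁹)²³ = x²¹, (x²⁹)²⁴ = x¹⁶, (x²⁹)²⁵ = x¹¹, (x²⁹)²⁶ = x⁶, (x²⁹)²⁷ = x, (x²⁹)²⁸ = x³⁰, (x²⁹)²⁹ = x²⁵, (x²⁹)³⁰ = x²⁰, (x²⁹)³¹ = x¹⁵, (x²⁹)³² = x¹⁰, (x²⁹)³³ = x⁵, (x²⁹)³⁴ = e.
The smallest positive k with (x²⁹)ᵏ = e is 34, so |⟨x²⁹⟩| = 34.

Answer: 34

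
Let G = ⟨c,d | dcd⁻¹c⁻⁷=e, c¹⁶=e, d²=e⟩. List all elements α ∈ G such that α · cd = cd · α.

⟨cd⟩ ⊆ C_G(cd) since powers of cd commute with cd; so |C_G(cd)| ≥ |⟨cd⟩| = 4.
By orbit–stabilizer, |C_G(cd)| = |G| / |conj. class of cd| = 32 / 8 = 4.
The 4 elements commuting with cd are {e, c⁸, cd, c⁹d}.

Answer: {e, c⁸, cd, c⁹d}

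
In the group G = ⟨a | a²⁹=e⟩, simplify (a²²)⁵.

Compute successive powers of (a²²), reducing at each step:
  (a²²)²: (a²²) · a²² = a¹⁵
  (a²²)³: (a¹⁵) · a²² = a⁸
  (a²²)⁴: (a⁸) · a²² = a
  (a²²)⁵: a · a²² = a²³

Answer: a²³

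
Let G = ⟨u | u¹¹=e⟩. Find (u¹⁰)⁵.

Compute successive powers of (u¹⁰), reducing at each step:
  (u¹⁰)²: (u¹⁰) · u¹⁰ = u⁹
  (u¹⁰)³: (u⁹) · u¹⁰ = u⁸
  (u¹⁰)⁴: (u⁸) · u¹⁰ = u⁷
  (u¹⁰)⁵: (u⁷) · u¹⁰ = u⁶

Answer: u⁶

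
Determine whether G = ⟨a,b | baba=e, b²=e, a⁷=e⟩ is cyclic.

Every cyclic group is abelian. But a·b = ab while b·a = a⁶b, so a·b ≠ b·a and G is not abelian. Hence G is not cyclic.

Answer: No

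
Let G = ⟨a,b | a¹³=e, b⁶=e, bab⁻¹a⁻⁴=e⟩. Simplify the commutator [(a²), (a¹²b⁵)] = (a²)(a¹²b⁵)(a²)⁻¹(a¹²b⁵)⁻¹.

[(a²), (a¹²b⁵)] = (a²)·(a¹²b⁵)·(a²)⁻¹·(a¹²b⁵)⁻¹.
  (a²) · (a¹²b⁵) = ab⁵
  (ab⁵) · (a¹¹) = a⁷b⁵
  (a⁷b⁵) · (a⁴b) = a⁸

Answer: a⁸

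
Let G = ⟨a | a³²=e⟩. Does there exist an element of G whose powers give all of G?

|G| = 32. The element a has order 32 (its powers give 32 distinct elements), so ⟨a⟩ = G and G is cyclic.

Answer: Yes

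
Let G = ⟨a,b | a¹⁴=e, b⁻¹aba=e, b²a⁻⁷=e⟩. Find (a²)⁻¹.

The order of (a²) is 7 (smallest k with (a²)ᵏ = e), so (a²)⁻¹ = (a²)⁶ = a¹².
Check: (a²) · (a¹²) → (a²) · a¹² = e, giving e as required.

Answer: a¹²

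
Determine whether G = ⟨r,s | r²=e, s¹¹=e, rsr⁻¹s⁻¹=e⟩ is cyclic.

|G| = 22. The element rs has order 22 (its powers give 22 distinct elements), so ⟨rs⟩ = G and G is cyclic.

Answer: Yes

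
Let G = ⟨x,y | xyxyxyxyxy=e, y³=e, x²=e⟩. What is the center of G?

An element z ∈ Z(G) iff z commutes with every generator.
For example e is central: e·x = x = x·e; e·y = y = y·e.
Whereas x ∉ Z(G) since x·y = xy ≠ yx = y·x.
Checking each of the 60 elements this way gives Z(G) = {e}, of order 1.

Answer: {e}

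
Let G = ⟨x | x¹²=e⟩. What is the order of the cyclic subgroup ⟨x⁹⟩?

|⟨x⁹⟩| equals the order of x⁹. Compute successive powers until reaching e:
  (x⁹)¹ = x⁹, (x⁹)² = x⁶, (x⁹)³ = x³, (x⁹)⁴ = e.
The smallest positive k with (x⁹)ᵏ = e is 4, so |⟨x⁹⟩| = 4.

Answer: 4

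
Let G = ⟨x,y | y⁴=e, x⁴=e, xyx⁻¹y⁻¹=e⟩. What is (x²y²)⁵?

Compute successive powers of (x²y²), reducing at each step:
  (x²y²)²: (x²y²) · x² = y²;   (y²) · y² = e
  (x²y²)³: e · x² = x²;   (x²) · y² = x²y²
  (x²y²)⁴: (x²y²) · x² = y²;   (y²) · y² = e
  (x²y²)⁵: e · x² = x²;   (x²) · y² = x²y²

Answer: x²y²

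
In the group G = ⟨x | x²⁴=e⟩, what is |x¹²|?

Compute successive powers until reaching e:
  (x¹²)¹ = x¹², (x¹²)² = e.
The smallest positive k with (x¹²)ᵏ = e is 2.

Answer: 2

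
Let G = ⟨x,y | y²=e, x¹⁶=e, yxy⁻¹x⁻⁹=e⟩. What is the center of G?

An element z ∈ Z(G) iff z commutes with every generator.
For example x² is central: (x²)·x = x³ = x·(x²); (x²)·y = x²y = y·(x²).
Whereas x ∉ Z(G) since x·y = xy ≠ x⁹y = y·x.
Checking each of the 32 elements this way gives Z(G) = {e, x², x⁴, x⁶, x⁸, x¹⁰, x¹², x¹⁴}, of order 8.

Answer: {e, x², x⁴, x⁶, x⁸, x¹⁰, x¹², x¹⁴}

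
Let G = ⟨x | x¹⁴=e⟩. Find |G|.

G is generated by a single element, so G is cyclic. The relator gives x¹⁴ = e and no smaller power is forced to be e, so the 14 powers {e, x, x², x³, x⁴, x⁵, x⁶, x⁷, x⁸, x⁹, x¹², x¹³, x¹¹, x¹⁰} are distinct. Hence |G| = 14.

Answer: 14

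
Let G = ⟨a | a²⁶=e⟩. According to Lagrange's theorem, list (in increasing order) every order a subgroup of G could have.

|G| = 26 = 2 · 13. By Lagrange's theorem the order of any subgroup divides 26; the divisors of 26 are 1, 2, 13, 26.

Answer: 1, 2, 13, 26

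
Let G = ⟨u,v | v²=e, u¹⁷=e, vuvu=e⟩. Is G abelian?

u·v = uv but v·u = u¹⁶v, so u·v ≠ v·u and G is not abelian.

Answer: No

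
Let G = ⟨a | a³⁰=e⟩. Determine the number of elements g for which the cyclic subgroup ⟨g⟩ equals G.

G is cyclic of order 30. An element generates G iff its order is 30, and a cyclic group of order 30 has exactly φ(30) = 8 such elements.

Answer: 8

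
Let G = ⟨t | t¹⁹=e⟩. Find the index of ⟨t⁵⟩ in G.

First find ord(t⁵) by computing successive powers:
  (t⁵)¹ = t⁵, (t⁵)² = t¹⁰, (t⁵)³ = t¹⁵, (t⁵)⁴ = t, (t⁵)⁵ = t⁶, (t⁵)⁶ = t¹¹, (t⁵)⁷ = t¹⁶, (t⁵)⁸ = t², (t⁵)⁹ = t⁷, (t⁵)¹⁰ = t¹², (t⁵)¹¹ = t¹⁷, (t⁵)¹² = t³, (t⁵)¹³ = t⁸, (t⁵)¹⁴ = t¹³, (t⁵)¹⁵ = t¹⁸, (t⁵)¹⁶ = t⁴, (t⁵)¹⁷ = t⁹, (t⁵)¹⁸ = t¹⁴, (t⁵)¹⁹ = e.
So |⟨t⁵⟩| = ord(t⁵) = 19. With |G| = 19, by Lagrange [G : ⟨t⁵⟩] = 19/19 = 1.

Answer: 1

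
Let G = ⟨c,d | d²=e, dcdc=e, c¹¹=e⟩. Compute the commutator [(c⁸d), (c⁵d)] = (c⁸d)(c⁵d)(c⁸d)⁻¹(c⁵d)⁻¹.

[(c⁸d), (c⁵d)] = (c⁸d)·(c⁵d)·(c⁸d)⁻¹·(c⁵d)⁻¹.
  (c⁸d) · (c⁵d) = c³
  (c³) · (c⁸d) = d
  d · (c⁵d) = c⁶

Answer: c⁶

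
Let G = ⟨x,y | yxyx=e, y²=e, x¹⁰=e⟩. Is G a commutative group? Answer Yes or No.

x·y = xy but y·x = x⁹y, so x·y ≠ y·x and G is not abelian.

Answer: No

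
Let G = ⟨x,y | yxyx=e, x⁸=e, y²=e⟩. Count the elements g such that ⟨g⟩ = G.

⟨g⟩ = G would require ord(g) = |G| = 16, but the maximum element order in G is 8 < 16. So G is not cyclic and no single element generates it: the count is 0.

Answer: 0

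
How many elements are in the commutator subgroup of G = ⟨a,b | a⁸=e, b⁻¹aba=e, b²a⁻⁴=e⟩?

G' = [G, G] is generated by all commutators. The generator-pair commutators are: [a, b] = a².
The subgroup they normally generate is {e, a², a⁴, a⁶}, of order 4.
Check: |G/G'| = 16/4 = 4 is the order of the abelianisation.

Answer: 4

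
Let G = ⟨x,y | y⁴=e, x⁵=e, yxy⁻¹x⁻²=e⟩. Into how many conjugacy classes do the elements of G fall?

The conjugacy classes (representative and size) are:
  [e] (size 1), [x⁴] (size 4), [x²y] (size 5), [y²] (size 5), [x³y³] (size 5).
Class equation: 1 + 4 + 5 + 5 + 5 = 20 = |G|. So G has 5 conjugacy classes.

Answer: 5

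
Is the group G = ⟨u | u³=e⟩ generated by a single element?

|G| = 3. The element u has order 3 (its powers give 3 distinct elements), so ⟨u⟩ = G and G is cyclic.

Answer: Yes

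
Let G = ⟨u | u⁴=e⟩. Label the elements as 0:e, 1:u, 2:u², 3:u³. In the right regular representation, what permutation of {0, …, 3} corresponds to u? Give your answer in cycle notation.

(0 1 2 3)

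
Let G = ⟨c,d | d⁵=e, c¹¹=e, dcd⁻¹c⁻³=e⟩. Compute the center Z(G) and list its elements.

An element z ∈ Z(G) iff z commutes with every generator.
For example e is central: e·c = c = c·e; e·d = d = d·e.
Whereas c ∉ Z(G) since c·d = cd ≠ c³d = d·c.
Checking each of the 55 elements this way gives Z(G) = {e}, of order 1.

Answer: {e}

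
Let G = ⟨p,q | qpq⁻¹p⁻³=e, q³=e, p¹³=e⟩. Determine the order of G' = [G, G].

G' = [G, G] is generated by all commutators. The generator-pair commutators are: [p, q] = p¹¹.
The subgroup they normally generate is {e, p, p², p³, p⁴, p⁵, p⁶, p⁷, p⁸, p⁹, p¹⁰, p¹¹, p¹²}, of order 13.
Check: |G/G'| = 39/13 = 3 is the order of the abelianisation.

Answer: 13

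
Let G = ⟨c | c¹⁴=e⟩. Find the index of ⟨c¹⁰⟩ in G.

First find ord(c¹⁰) by computing successive powers:
  (c¹⁰)¹ = c¹⁰, (c¹⁰)² = c⁶, (c¹⁰)³ = c², (c¹⁰)⁴ = c¹², (c¹⁰)⁵ = c⁸, (c¹⁰)⁶ = c⁴, (c¹⁰)⁷ = e.
So |⟨c¹⁰⟩| = ord(c¹⁰) = 7. With |G| = 14, by Lagrange [G : ⟨c¹⁰⟩] = 14/7 = 2.

Answer: 2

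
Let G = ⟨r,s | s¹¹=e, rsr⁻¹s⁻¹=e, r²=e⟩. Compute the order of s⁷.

Compute successive powers until reaching e:
  (s⁷)¹ = s⁷, (s⁷)² = s³, (s⁷)³ = s¹⁰, (s⁷)⁴ = s⁶, (s⁷)⁵ = s², (s⁷)⁶ = s⁹, (s⁷)⁷ = s⁵, (s⁷)⁸ = s, (s⁷)⁹ = s⁸, (s⁷)¹⁰ = s⁴, (s⁷)¹¹ = e.
The smallest positive k with (s⁷)ᵏ = e is 11.

Answer: 11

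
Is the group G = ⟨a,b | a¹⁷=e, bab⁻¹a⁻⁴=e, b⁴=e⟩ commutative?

a·b = ab but b·a = a⁴b, so a·b ≠ b·a and G is not abelian.

Answer: No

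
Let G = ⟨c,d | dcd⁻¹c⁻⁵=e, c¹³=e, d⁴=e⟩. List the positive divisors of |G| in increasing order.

|G| = 52 = 2² · 13. By Lagrange's theorem the order of any subgroup divides 52; the divisors of 52 are 1, 2, 4, 13, 26, 52.

Answer: 1, 2, 4, 13, 26, 52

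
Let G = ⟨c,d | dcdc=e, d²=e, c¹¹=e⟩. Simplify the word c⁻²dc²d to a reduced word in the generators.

Multiply left to right, reducing at each step:
  (c⁹) · d = c⁹d
  (c⁹d) · c² = c⁷d
  (c⁷d) · d = c⁷

Answer: c⁷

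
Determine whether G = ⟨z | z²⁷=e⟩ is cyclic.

|G| = 27. The element z has order 27 (its powers give 27 distinct elements), so ⟨z⟩ = G and G is cyclic.

Answer: Yes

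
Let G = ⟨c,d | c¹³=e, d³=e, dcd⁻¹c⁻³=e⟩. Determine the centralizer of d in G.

⟨d⟩ ⊆ C_G(d) since powers of d commute with d; so |C_G(d)| ≥ |⟨d⟩| = 3.
By orbit–stabilizer, |C_G(d)| = |G| / |conj. class of d| = 39 / 13 = 3.
The 3 elements commuting with d are {e, d, d²}.

Answer: {e, d, d²}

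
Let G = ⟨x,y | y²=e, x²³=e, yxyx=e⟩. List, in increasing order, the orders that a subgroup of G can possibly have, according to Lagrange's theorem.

|G| = 46 = 2 · 23. By Lagrange's theorem the order of any subgroup divides 46; the divisors of 46 are 1, 2, 23, 46.

Answer: 1, 2, 23, 46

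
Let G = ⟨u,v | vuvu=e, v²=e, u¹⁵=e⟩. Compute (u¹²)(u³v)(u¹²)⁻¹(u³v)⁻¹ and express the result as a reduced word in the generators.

[(u¹²), (u³v)] = (u¹²)·(u³v)·(u¹²)⁻¹·(u³v)⁻¹.
  (u¹²) · (u³v) = v
  v · (u³) = u¹²v
  (u¹²v) · (u³v) = u⁹

Answer: u⁹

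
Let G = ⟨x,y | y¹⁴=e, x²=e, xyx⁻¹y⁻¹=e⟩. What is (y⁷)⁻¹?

The order of (y⁷) is 2 (smallest k with (y⁷)ᵏ = e), so (y⁷)⁻¹ = (y⁷)¹ = y⁷.
Check: (y⁷) · (y⁷) → (y⁷) · y⁷ = e, giving e as required.

Answer: y⁷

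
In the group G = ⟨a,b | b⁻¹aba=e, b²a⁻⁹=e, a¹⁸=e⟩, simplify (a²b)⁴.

Compute successive powers of (a²b), reducing at each step:
  (a²b)²: (a²b) · a² = b;   b · b = a⁹
  (a²b)³: (a⁹) · a² = a¹¹;   (a¹¹) · b = a²b⁻¹
  (a²b)⁴: (a²b⁻¹) · a² = b⁻¹;   (b⁻¹) · b = e

Answer: e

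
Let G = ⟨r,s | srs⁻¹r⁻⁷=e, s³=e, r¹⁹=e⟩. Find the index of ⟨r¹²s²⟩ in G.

First find ord(r¹²s²) by computing successive powers:
  (r¹²s²)¹ = r¹²s², (r¹²s²)² = r¹¹s, (r¹²s²)³ = e.
So |⟨r¹²s²⟩| = ord(r¹²s²) = 3. With |G| = 57, by Lagrange [G : ⟨r¹²s²⟩] = 57/3 = 19.

Answer: 19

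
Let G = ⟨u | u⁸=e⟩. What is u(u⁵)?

Compute u · (u⁵) by multiplying left to right and reducing via the relations at each step:
  u · u⁵ = u⁶

Answer: u⁶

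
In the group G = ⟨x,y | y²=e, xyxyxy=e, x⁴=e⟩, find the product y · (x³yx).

Compute y · (x³yx) by multiplying left to right and reducing via the relations at each step:
  y · x³ = yx³
  (yx³) · y = xyx
  (xyx) · x = xyx²

Answer: xyx²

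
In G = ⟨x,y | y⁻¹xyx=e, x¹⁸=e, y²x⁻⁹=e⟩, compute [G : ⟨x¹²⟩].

First find ord(x¹²) by computing successive powers:
  (x¹²)¹ = x¹², (x¹²)² = x⁶, (x¹²)³ = e.
So |⟨x¹²⟩| = ord(x¹²) = 3. With |G| = 36, by Lagrange [G : ⟨x¹²⟩] = 36/3 = 12.

Answer: 12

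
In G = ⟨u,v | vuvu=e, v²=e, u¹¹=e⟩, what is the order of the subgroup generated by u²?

|⟨u²⟩| equals the order of u². Compute successive powers until reaching e:
  (u²)¹ = u², (u²)² = u⁴, (u²)³ = u⁶, (u²)⁴ = u⁸, (u²)⁵ = u¹⁰, (u²)⁶ = u, (u²)⁷ = u³, (u²)⁸ = u⁵, (u²)⁹ = u⁷, (u²)¹⁰ = u⁹, (u²)¹¹ = e.
The smallest positive k with (u²)ᵏ = e is 11, so |⟨u²⟩| = 11.

Answer: 11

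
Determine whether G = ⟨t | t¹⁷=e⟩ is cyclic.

|G| = 17. The element t has order 17 (its powers give 17 distinct elements), so ⟨t⟩ = G and G is cyclic.

Answer: Yes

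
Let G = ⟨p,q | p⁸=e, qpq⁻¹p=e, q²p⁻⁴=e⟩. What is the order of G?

Enumerate words in the generators, reducing via the relations: the distinct elements are
  {e, p, q, pq, p², p³, p⁴, p⁵, p⁶, p⁷, p²q, p³q, q⁻¹, pq⁻¹, p²q⁻¹, p³q⁻¹}.
No further products give new elements, so |G| = 16.

Answer: 16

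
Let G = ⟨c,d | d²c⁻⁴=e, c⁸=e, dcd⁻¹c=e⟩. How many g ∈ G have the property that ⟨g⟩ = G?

⟨g⟩ = G would require ord(g) = |G| = 16, but the maximum element order in G is 8 < 16. So G is not cyclic and no single element generates it: the count is 0.

Answer: 0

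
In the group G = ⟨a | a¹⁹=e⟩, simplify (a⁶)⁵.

Compute successive powers of (a⁶), reducing at each step:
  (a⁶)²: (a⁶) · a⁶ = a¹²
  (a⁶)³: (a¹²) · a⁶ = a¹⁸
  (a⁶)⁴: (a¹⁸) · a⁶ = a⁵
  (a⁶)⁵: (a⁵) · a⁶ = a¹¹

Answer: a¹¹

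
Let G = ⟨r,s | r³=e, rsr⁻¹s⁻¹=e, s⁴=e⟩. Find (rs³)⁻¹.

The order of (rs³) is 12 (smallest k with (rs³)ᵏ = e), so (rs³)⁻¹ = (rs³)¹¹ = r²s.
Check: (rs³) · (r²s) → (rs³) · r² = s³;   (s³) · s = e, giving e as required.

Answer: r²s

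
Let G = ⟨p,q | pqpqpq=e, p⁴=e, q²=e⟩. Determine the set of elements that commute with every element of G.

An element z ∈ Z(G) iff z commutes with every generator.
For example e is central: e·p = p = p·e; e·q = q = q·e.
Whereas p ∉ Z(G) since p·q = pq ≠ qp = q·p.
Checking each of the 24 elements this way gives Z(G) = {e}, of order 1.

Answer: {e}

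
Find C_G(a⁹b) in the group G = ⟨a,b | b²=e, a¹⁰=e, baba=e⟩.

⟨a⁹b⟩ ⊆ C_G(a⁹b) since powers of a⁹b commute with a⁹b; so |C_G(a⁹b)| ≥ |⟨a⁹b⟩| = 2.
By orbit–stabilizer, |C_G(a⁹b)| = |G| / |conj. class of a⁹b| = 20 / 5 = 4.
The 4 elements commuting with a⁹b are {e, a⁵, a⁹b, a⁴b}.

Answer: {e, a⁵, a⁹b, a⁴b}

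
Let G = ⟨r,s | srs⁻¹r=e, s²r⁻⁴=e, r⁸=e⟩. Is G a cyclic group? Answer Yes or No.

Every cyclic group is abelian. But r·s = rs while s·r = r³s⁻¹, so r·s ≠ s·r and G is not abelian. Hence G is not cyclic.

Answer: No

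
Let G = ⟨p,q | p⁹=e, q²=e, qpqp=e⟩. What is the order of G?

Enumerate words in the generators, reducing via the relations: the distinct elements are
  {e, p, q, pq, p², p³, p⁴, p⁵, p⁶, p⁷, p⁸, p²q, p³q, p⁴q, p⁵q, p⁶q, p⁷q, p⁸q}.
No further products give new elements, so |G| = 18.

Answer: 18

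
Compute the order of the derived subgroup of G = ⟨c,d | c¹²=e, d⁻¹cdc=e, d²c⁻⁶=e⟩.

G' = [G, G] is generated by all commutators. The generator-pair commutators are: [c, d] = c².
The subgroup they normally generate is {e, c², c⁴, c⁶, c⁸, c¹⁰}, of order 6.
Check: |G/G'| = 24/6 = 4 is the order of the abelianisation.

Answer: 6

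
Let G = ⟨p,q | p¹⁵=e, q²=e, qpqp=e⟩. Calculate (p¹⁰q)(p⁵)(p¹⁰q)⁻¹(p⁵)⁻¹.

[(p¹⁰q), (p⁵)] = (p¹⁰q)·(p⁵)·(p¹⁰q)⁻¹·(p⁵)⁻¹.
  (p¹⁰q) · (p⁵) = p⁵q
  (p⁵q) · (p¹⁰q) = p¹⁰
  (p¹⁰) · (p¹⁰) = p⁵

Answer: p⁵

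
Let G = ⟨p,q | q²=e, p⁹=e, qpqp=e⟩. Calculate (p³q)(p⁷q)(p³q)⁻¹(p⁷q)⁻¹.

[(p³q), (p⁷q)] = (p³q)·(p⁷q)·(p³q)⁻¹·(p⁷q)⁻¹.
  (p³q) · (p⁷q) = p⁵
  (p⁵) · (p³q) = p⁸q
  (p⁸q) · (p⁷q) = p

Answer: p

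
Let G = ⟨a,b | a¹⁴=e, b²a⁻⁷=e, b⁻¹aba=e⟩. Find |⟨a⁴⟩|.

|⟨a⁴⟩| equals the order of a⁴. Compute successive powers until reaching e:
  (a⁴)¹ = a⁴, (a⁴)² = a⁸, (a⁴)³ = a¹², (a⁴)⁴ = a², (a⁴)⁵ = a⁶, (a⁴)⁶ = a¹⁰, (a⁴)⁷ = e.
The smallest positive k with (a⁴)ᵏ = e is 7, so |⟨a⁴⟩| = 7.

Answer: 7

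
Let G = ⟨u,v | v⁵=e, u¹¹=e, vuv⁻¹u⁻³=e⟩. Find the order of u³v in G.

Compute successive powers until reaching e:
  (u³v)¹ = u³v, (u³v)² = uv², (u³v)³ = u⁶v³, (u³v)⁴ = u¹⁰v⁴, (u³v)⁵ = e.
The smallest positive k with (u³v)ᵏ = e is 5.

Answer: 5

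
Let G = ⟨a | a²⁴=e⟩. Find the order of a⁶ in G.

Compute successive powers until reaching e:
  (a⁶)¹ = a⁶, (a⁶)² = a¹², (a⁶)³ = a¹⁸, (a⁶)⁴ = e.
The smallest positive k with (a⁶)ᵏ = e is 4.

Answer: 4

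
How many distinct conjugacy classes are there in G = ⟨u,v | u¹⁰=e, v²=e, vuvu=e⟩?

The conjugacy classes (representative and size) are:
  [e] (size 1), [u] (size 2), [u²] (size 2), [u³] (size 2), [u⁴] (size 2), [u⁵] (size 1), [u²v] (size 5), [u³v] (size 5).
Class equation: 1 + 2 + 2 + 2 + 2 + 1 + 5 + 5 = 20 = |G|. So G has 8 conjugacy classes.

Answer: 8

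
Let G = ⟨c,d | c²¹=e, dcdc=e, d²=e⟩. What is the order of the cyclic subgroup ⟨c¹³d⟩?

|⟨c¹³d⟩| equals the order of c¹³d. Compute successive powers until reaching e:
  (c¹³d)¹ = c¹³d, (c¹³d)² = e.
The smallest positive k with (c¹³d)ᵏ = e is 2, so |⟨c¹³d⟩| = 2.

Answer: 2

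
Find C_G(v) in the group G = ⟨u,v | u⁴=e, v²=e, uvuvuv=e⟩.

⟨v⟩ ⊆ C_G(v) since powers of v commute with v; so |C_G(v)| ≥ |⟨v⟩| = 2.
By orbit–stabilizer, |C_G(v)| = |G| / |conj. class of v| = 24 / 6 = 4.
The 4 elements commuting with v are {e, v, u²vu², u²vu²v}.

Answer: {e, v, u²vu², u²vu²v}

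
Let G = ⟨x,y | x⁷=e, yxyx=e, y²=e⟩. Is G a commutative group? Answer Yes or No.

x·y = xy but y·x = x⁶y, so x·y ≠ y·x and G is not abelian.

Answer: No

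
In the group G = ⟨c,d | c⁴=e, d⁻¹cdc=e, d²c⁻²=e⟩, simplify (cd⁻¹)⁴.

Compute successive powers of (cd⁻¹), reducing at each step:
  (cd⁻¹)²: (cd⁻¹) · c = d⁻¹;   (d⁻¹) · d⁻¹ = c²
  (cd⁻¹)³: (c²) · c = c³;   (c³) · d⁻¹ = cd
  (cd⁻¹)⁴: (cd) · c = d;   d · d⁻¹ = e

Answer: e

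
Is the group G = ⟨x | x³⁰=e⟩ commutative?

G has a single generator, so G is cyclic and hence abelian.

Answer: Yes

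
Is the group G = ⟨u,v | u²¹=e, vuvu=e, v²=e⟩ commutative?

u·v = uv but v·u = u²⁰v, so u·v ≠ v·u and G is not abelian.

Answer: No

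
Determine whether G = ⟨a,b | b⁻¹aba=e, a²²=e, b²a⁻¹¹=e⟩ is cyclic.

Every cyclic group is abelian. But a·b = ab while b·a = a¹⁰b⁻¹, so a·b ≠ b·a and G is not abelian. Hence G is not cyclic.

Answer: No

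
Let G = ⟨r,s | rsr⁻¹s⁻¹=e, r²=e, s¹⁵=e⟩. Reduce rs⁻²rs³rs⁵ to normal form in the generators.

Multiply left to right, reducing at each step:
  r · s⁻² = rs¹³
  (rs¹³) · r = s¹³
  (s¹³) · s³ = s
  s · r = rs
  (rs) · s⁵ = rs⁶

Answer: rs⁶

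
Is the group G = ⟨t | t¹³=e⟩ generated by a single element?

|G| = 13. The element t has order 13 (its powers give 13 distinct elements), so ⟨t⟩ = G and G is cyclic.

Answer: Yes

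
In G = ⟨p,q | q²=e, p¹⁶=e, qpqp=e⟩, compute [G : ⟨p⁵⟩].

First find ord(p⁵) by computing successive powers:
  (p⁵)¹ = p⁵, (p⁵)² = p¹⁰, (p⁵)³ = p¹⁵, (p⁵)⁴ = p⁴, (p⁵)⁵ = p⁹, (p⁵)⁶ = p¹⁴, (p⁵)⁷ = p³, (p⁵)⁸ = p⁸, (p⁵)⁹ = p¹³, (p⁵)¹⁰ = p², (p⁵)¹¹ = p⁷, (p⁵)¹² = p¹², (p⁵)¹³ = p, (p⁵)¹⁴ = p⁶, (p⁵)¹⁵ = p¹¹, (p⁵)¹⁶ = e.
So |⟨p⁵⟩| = ord(p⁵) = 16. With |G| = 32, by Lagrange [G : ⟨p⁵⟩] = 32/16 = 2.

Answer: 2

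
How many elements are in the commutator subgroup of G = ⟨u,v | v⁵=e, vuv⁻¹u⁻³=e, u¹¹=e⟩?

G' = [G, G] is generated by all commutators. The generator-pair commutators are: [u, v] = u⁹.
The subgroup they normally generate is {e, u, u², u³, u⁴, u⁵, u⁶, u⁷, u⁸, u⁹, u¹⁰}, of order 11.
Check: |G/G'| = 55/11 = 5 is the order of the abelianisation.

Answer: 11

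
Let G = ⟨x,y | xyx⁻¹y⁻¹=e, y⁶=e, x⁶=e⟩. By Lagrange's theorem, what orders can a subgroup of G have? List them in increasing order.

|G| = 36 = 2² · 3². By Lagrange's theorem the order of any subgroup divides 36; the divisors of 36 are 1, 2, 3, 4, 6, 9, 12, 18, 36.

Answer: 1, 2, 3, 4, 6, 9, 12, 18, 36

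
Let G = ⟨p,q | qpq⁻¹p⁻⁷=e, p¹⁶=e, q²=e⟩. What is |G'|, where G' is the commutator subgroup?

G' = [G, G] is generated by all commutators. The generator-pair commutators are: [p, q] = p¹⁰.
The subgroup they normally generate is {e, p², p⁴, p⁶, p⁸, p¹⁰, p¹², p¹⁴}, of order 8.
Check: |G/G'| = 32/8 = 4 is the order of the abelianisation.

Answer: 8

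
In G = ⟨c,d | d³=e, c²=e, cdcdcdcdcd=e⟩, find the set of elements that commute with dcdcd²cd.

⟨dcdcd²cd⟩ ⊆ C_G(dcdcd²cd) since powers of dcdcd²cd commute with dcdcd²cd; so |C_G(dcdcd²cd)| ≥ |⟨dcdcd²cd⟩| = 3.
By orbit–stabilizer, |C_G(dcdcd²cd)| = |G| / |conj. class of dcdcd²cd| = 60 / 20 = 3.
The 3 elements commuting with dcdcd²cd are {e, d²cdcd²cd², dcdcd²cd}.

Answer: {e, d²cdcd²cd², dcdcd²cd}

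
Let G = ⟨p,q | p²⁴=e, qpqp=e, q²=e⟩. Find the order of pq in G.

Compute successive powers until reaching e:
  (pq)¹ = pq, (pq)² = e.
The smallest positive k with (pq)ᵏ = e is 2.

Answer: 2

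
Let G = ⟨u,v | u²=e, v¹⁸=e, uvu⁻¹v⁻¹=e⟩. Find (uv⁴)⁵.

Compute successive powers of (uv⁴), reducing at each step:
  (uv⁴)²: (uv⁴) · u = v⁴;   (v⁴) · v⁴ = v⁸
  (uv⁴)³: (v⁸) · u = uv⁸;   (uv⁸) · v⁴ = uv¹²
  (uv⁴)⁴: (uv¹²) · u = v¹²;   (v¹²) · v⁴ = v¹⁶
  (uv⁴)⁵: (v¹⁶) · u = uv¹⁶;   (uv¹⁶) · v⁴ = uv²

Answer: uv²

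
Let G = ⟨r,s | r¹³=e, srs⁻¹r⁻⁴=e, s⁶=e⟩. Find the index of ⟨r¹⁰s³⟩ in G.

First find ord(r¹⁰s³) by computing successive powers:
  (r¹⁰s³)¹ = r¹⁰s³, (r¹⁰s³)² = e.
So |⟨r¹⁰s³⟩| = ord(r¹⁰s³) = 2. With |G| = 78, by Lagrange [G : ⟨r¹⁰s³⟩] = 78/2 = 39.

Answer: 39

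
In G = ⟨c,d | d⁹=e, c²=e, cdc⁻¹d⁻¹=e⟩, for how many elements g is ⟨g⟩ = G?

G is cyclic of order 18. An element generates G iff its order is 18, and a cyclic group of order 18 has exactly φ(18) = 6 such elements.

Answer: 6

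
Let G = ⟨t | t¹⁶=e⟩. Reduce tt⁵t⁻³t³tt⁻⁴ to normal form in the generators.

Multiply left to right, reducing at each step:
  t · t⁵ = t⁶
  (t⁶) · t⁻³ = t³
  (t³) · t³ = t⁶
  (t⁶) · t = t⁷
  (t⁷) · t⁻⁴ = t³

Answer: t³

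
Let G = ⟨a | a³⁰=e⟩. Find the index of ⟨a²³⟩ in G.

First find ord(a²³) by computing successive powers:
  (a²³)¹ = a²³, (a²³)² = a¹⁶, (a²³)³ = a⁹, (a²³)⁴ = a², (a²³)⁵ = a²⁵, (a²³)⁶ = a¹⁸, (a²³)⁷ = a¹¹, (a²³)⁸ = a⁴, (a²³)⁹ = a²⁷, (a²³)¹⁰ = a²⁰, (a²³)¹¹ = a¹³, (a²³)¹² = a⁶, (a²³)¹³ = a²⁹, (a²³)¹⁴ = a²², (a²³)¹⁵ = a¹⁵, (a²³)¹⁶ = a⁸, (a²³)¹⁷ = a, (a²³)¹⁸ = a²⁴, (a²³)¹⁹ = a¹⁷, (a²³)²⁰ = a¹⁰, (a²³)²¹ = a³, (a²³)²² = a²⁶, (a²³)²³ = a¹⁹, (a²³)²⁴ = a¹², (a²³)²⁵ = a⁵, (a²³)²⁶ = a²⁸, (a²³)²⁷ = a²¹, (a²³)²⁸ = a¹⁴, (a²³)²⁹ = a⁷, (a²³)³⁰ = e.
So |⟨a²³⟩| = ord(a²³) = 30. With |G| = 30, by Lagrange [G : ⟨a²³⟩] = 30/30 = 1.

Answer: 1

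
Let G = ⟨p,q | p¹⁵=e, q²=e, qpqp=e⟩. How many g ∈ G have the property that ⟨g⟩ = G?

⟨g⟩ = G would require ord(g) = |G| = 30, but the maximum element order in G is 15 < 30. So G is not cyclic and no single element generates it: the count is 0.

Answer: 0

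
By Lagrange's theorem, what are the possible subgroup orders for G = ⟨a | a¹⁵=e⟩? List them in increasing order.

|G| = 15 = 3 · 5. By Lagrange's theorem the order of any subgroup divides 15; the divisors of 15 are 1, 3, 5, 15.

Answer: 1, 3, 5, 15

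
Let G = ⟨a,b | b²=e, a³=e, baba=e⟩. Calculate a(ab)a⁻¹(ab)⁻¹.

[a, (ab)] = a·(ab)·a⁻¹·(ab)⁻¹.
  a · (ab) = a²b
  (a²b) · (a²) = b
  b · (ab) = a²

Answer: a²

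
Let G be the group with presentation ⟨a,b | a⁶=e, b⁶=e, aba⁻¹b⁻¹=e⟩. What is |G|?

Enumerate words in the generators, reducing via the relations: the distinct elements are
  {a, b, e, ab, a², a³, a⁴, a⁵, b², b³, b⁴, b⁵, ab², ab³, ab⁴, ab⁵, a²b, a³b, a⁴b, a⁵b, a²b², a²b³, a²b⁴, a²b⁵, a³b², a³b³, a³b⁴, a³b⁵, a⁴b², a⁴b³, a⁴b⁴, a⁴b⁵, a⁵b², a⁵b³, a⁵b⁴, a⁵b⁵}.
No further products give new elements, so |G| = 36.

Answer: 36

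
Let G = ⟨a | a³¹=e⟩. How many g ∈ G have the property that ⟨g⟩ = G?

G is cyclic of order 31. An element generates G iff its order is 31, and a cyclic group of order 31 has exactly φ(31) = 30 such elements.

Answer: 30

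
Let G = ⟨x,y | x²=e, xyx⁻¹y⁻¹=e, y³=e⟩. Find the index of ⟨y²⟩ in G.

First find ord(y²) by computing successive powers:
  (y²)¹ = y², (y²)² = y, (y²)³ = e.
So |⟨y²⟩| = ord(y²) = 3. With |G| = 6, by Lagrange [G : ⟨y²⟩] = 6/3 = 2.

Answer: 2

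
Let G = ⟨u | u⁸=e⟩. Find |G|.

G is generated by a single element, so G is cyclic. The relator gives u⁸ = e and no smaller power is forced to be e, so the 8 powers {e, u, u², u³, u⁴, u⁵, u⁶, u⁷} are distinct. Hence |G| = 8.

Answer: 8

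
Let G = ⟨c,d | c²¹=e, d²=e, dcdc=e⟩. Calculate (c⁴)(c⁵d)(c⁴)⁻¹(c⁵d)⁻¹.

[(c⁴), (c⁵d)] = (c⁴)·(c⁵d)·(c⁴)⁻¹·(c⁵d)⁻¹.
  (c⁴) · (c⁵d) = c⁹d
  (c⁹d) · (c¹⁷) = c¹³d
  (c¹³d) · (c⁵d) = c⁸

Answer: c⁸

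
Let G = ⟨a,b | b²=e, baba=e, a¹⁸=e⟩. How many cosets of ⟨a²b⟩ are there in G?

First find ord(a²b) by computing successive powers:
  (a²b)¹ = a²b, (a²b)² = e.
So |⟨a²b⟩| = ord(a²b) = 2. With |G| = 36, by Lagrange [G : ⟨a²b⟩] = 36/2 = 18.

Answer: 18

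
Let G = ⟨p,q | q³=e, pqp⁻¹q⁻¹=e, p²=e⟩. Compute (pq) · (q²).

Compute (pq) · (q²) by multiplying left to right and reducing via the relations at each step:
  (pq) · q² = p

Answer: p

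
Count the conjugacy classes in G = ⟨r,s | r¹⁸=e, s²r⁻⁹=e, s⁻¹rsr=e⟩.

The conjugacy classes (representative and size) are:
  [e] (size 1), [r¹⁷] (size 2), [r¹⁶] (size 2), [r³] (size 2), [r¹⁴] (size 2), [r¹³] (size 2), [r¹²] (size 2), [r¹¹] (size 2), [r¹⁰] (size 2), [r⁹] (size 1), [r⁸s] (size 9), [rs] (size 9).
Class equation: 1 + 2 + 2 + 2 + 2 + 2 + 2 + 2 + 2 + 1 + 9 + 9 = 36 = |G|. So G has 12 conjugacy classes.

Answer: 12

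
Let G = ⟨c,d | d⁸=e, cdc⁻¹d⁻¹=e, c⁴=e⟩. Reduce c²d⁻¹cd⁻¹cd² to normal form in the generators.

Multiply left to right, reducing at each step:
  (c²) · d⁻¹ = c²d⁷
  (c²d⁷) · c = c³d⁷
  (c³d⁷) · d⁻¹ = c³d⁶
  (c³d⁶) · c = d⁶
  (d⁶) · d² = e

Answer: e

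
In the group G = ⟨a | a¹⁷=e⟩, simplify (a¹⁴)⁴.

Compute successive powers of (a¹⁴), reducing at each step:
  (a¹⁴)²: (a¹⁴) · a¹⁴ = a¹¹
  (a¹⁴)³: (a¹¹) · a¹⁴ = a⁸
  (a¹⁴)⁴: (a⁸) · a¹⁴ = a⁵

Answer: a⁵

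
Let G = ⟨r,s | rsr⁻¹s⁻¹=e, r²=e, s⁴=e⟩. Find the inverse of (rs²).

The order of (rs²) is 2 (smallest k with (rs²)ᵏ = e), so (rs²)⁻¹ = (rs²)¹ = rs².
Check: (rs²) · (rs²) → (rs²) · r = s²;   (s²) · s² = e, giving e as required.

Answer: rs²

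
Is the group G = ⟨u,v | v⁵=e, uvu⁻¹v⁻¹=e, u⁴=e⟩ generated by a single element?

|G| = 20. The element uv has order 20 (its powers give 20 distinct elements), so ⟨uv⟩ = G and G is cyclic.

Answer: Yes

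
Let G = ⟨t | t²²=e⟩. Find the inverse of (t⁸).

The order of (t⁸) is 11 (smallest k with (t⁸)ᵏ = e), so (t⁸)⁻¹ = (t⁸)¹⁰ = t¹⁴.
Check: (t⁸) · (t¹⁴) → (t⁸) · t¹⁴ = e, giving e as required.

Answer: t¹⁴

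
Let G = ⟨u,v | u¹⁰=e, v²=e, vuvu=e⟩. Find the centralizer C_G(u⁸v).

⟨u⁸v⟩ ⊆ C_G(u⁸v) since powers of u⁸v commute with u⁸v; so |C_G(u⁸v)| ≥ |⟨u⁸v⟩| = 2.
By orbit–stabilizer, |C_G(u⁸v)| = |G| / |conj. class of u⁸v| = 20 / 5 = 4.
The 4 elements commuting with u⁸v are {e, u⁵, u³v, u⁸v}.

Answer: {e, u⁵, u³v, u⁸v}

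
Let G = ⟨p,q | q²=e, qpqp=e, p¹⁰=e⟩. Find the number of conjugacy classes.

The conjugacy classes (representative and size) are:
  [e] (size 1), [p] (size 2), [p²] (size 2), [p³] (size 2), [p⁴] (size 2), [p⁵] (size 1), [p²q] (size 5), [p³q] (size 5).
Class equation: 1 + 2 + 2 + 2 + 2 + 1 + 5 + 5 = 20 = |G|. So G has 8 conjugacy classes.

Answer: 8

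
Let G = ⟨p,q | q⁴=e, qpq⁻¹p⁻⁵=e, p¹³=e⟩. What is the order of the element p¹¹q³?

Compute successive powers until reaching e:
  (p¹¹q³)¹ = p¹¹q³, (p¹¹q³)² = p⁸q², (p¹¹q³)³ = p¹⁰q, (p¹¹q³)⁴ = e.
The smallest positive k with (p¹¹q³)ᵏ = e is 4.

Answer: 4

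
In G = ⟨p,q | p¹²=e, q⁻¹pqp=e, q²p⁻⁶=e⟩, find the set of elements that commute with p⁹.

⟨p⁹⟩ ⊆ C_G(p⁹) since powers of p⁹ commute with p⁹; so |C_G(p⁹)| ≥ |⟨p⁹⟩| = 4.
By orbit–stabilizer, |C_G(p⁹)| = |G| / |conj. class of p⁹| = 24 / 2 = 12.
The 12 elements commuting with p⁹ are {e, p, p², p³, p⁴, p⁵, p⁶, p⁷, p⁸, p⁹, p¹⁰, p¹¹}.

Answer: {e, p, p², p³, p⁴, p⁵, p⁶, p⁷, p⁸, p⁹, p¹⁰, p¹¹}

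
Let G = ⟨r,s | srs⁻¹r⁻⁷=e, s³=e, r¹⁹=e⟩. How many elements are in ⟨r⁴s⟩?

|⟨r⁴s⟩| equals the order of r⁴s. Compute successive powers until reaching e:
  (r⁴s)¹ = r⁴s, (r⁴s)² = r¹³s², (r⁴s)³ = e.
The smallest positive k with (r⁴s)ᵏ = e is 3, so |⟨r⁴s⟩| = 3.

Answer: 3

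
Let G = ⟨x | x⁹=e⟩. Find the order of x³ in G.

Compute successive powers until reaching e:
  (x³)¹ = x³, (x³)² = x⁶, (x³)³ = e.
The smallest positive k with (x³)ᵏ = e is 3.

Answer: 3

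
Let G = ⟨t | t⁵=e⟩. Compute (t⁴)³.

Compute successive powers of (t⁴), reducing at each step:
  (t⁴)²: (t⁴) · t⁴ = t³
  (t⁴)³: (t³) · t⁴ = t²

Answer: t²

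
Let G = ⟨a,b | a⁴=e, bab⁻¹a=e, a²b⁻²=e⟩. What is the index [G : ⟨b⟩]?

First find ord(b) by computing successive powers:
  b¹ = b, b² = a², b³ = b⁻¹, b⁴ = e.
So |⟨b⟩| = ord(b) = 4. With |G| = 8, by Lagrange [G : ⟨b⟩] = 8/4 = 2.

Answer: 2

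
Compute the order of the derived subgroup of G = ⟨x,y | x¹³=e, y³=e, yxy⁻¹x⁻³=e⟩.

G' = [G, G] is generated by all commutators. The generator-pair commutators are: [x, y] = x¹¹.
The subgroup they normally generate is {e, x, x², x³, x⁴, x⁵, x⁶, x⁷, x⁸, x⁹, x¹⁰, x¹¹, x¹²}, of order 13.
Check: |G/G'| = 39/13 = 3 is the order of the abelianisation.

Answer: 13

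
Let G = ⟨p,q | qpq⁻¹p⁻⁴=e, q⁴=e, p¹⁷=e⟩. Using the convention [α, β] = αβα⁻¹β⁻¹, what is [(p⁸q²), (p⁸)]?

[(p⁸q²), (p⁸)] = (p⁸q²)·(p⁸)·(p⁸q²)⁻¹·(p⁸)⁻¹.
  (p⁸q²) · (p⁸) = q²
  (q²) · (p⁸q²) = p⁹
  (p⁹) · (p⁹) = p

Answer: p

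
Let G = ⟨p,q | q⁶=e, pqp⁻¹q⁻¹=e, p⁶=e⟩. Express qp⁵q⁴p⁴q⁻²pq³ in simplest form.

Multiply left to right, reducing at each step:
  q · p⁵ = p⁵q
  (p⁵q) · q⁴ = p⁵q⁵
  (p⁵q⁵) · p⁴ = p³q⁵
  (p³q⁵) · q⁻² = p³q³
  (p³q³) · p = p⁴q³
  (p⁴q³) · q³ = p⁴

Answer: p⁴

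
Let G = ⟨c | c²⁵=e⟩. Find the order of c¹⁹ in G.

Compute successive powers until reaching e:
  (c¹⁹)¹ = c¹⁹, (c¹⁹)² = c¹³, (c¹⁹)³ = c⁷, (c¹⁹)⁴ = c, (c¹⁹)⁵ = c²⁰, (c¹⁹)⁶ = c¹⁴, (c¹⁹)⁷ = c⁸, (c¹⁹)⁸ = c², (c¹⁹)⁹ = c²¹, (c¹⁹)¹⁰ = c¹⁵, (c¹⁹)¹¹ = c⁹, (c¹⁹)¹² = c³, (c¹⁹)¹³ = c²², (c¹⁹)¹⁴ = c¹⁶, (c¹⁹)¹⁵ = c¹⁰, (c¹⁹)¹⁶ = c⁴, (c¹⁹)¹⁷ = c²³, (c¹⁹)¹⁸ = c¹⁷, (c¹⁹)¹⁹ = c¹¹, (c¹⁹)²⁰ = c⁵, (c¹⁹)²¹ = c²⁴, (c¹⁹)²² = c¹⁸, (c¹⁹)²³ = c¹², (c¹⁹)²⁴ = c⁶, (c¹⁹)²⁵ = e.
The smallest positive k with (c¹⁹)ᵏ = e is 25.

Answer: 25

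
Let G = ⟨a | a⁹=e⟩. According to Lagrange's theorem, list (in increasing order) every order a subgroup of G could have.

|G| = 9 = 3². By Lagrange's theorem the order of any subgroup divides 9; the divisors of 9 are 1, 3, 9.

Answer: 1, 3, 9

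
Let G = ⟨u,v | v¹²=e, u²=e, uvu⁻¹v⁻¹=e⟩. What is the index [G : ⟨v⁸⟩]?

First find ord(v⁸) by computing successive powers:
  (v⁸)¹ = v⁸, (v⁸)² = v⁴, (v⁸)³ = e.
So |⟨v⁸⟩| = ord(v⁸) = 3. With |G| = 24, by Lagrange [G : ⟨v⁸⟩] = 24/3 = 8.

Answer: 8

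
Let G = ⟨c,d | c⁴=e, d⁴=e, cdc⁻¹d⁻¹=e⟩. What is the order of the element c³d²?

Compute successive powers until reaching e:
  (c³d²)¹ = c³d², (c³d²)² = c², (c³d²)³ = cd², (c³d²)⁴ = e.
The smallest positive k with (c³d²)ᵏ = e is 4.

Answer: 4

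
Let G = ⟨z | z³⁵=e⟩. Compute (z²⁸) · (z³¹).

Compute (z²⁸) · (z³¹) by multiplying left to right and reducing via the relations at each step:
  (z²⁸) · z³¹ = z²⁴

Answer: z²⁴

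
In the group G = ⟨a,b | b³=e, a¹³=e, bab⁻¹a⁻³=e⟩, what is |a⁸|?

Compute successive powers until reaching e:
  (a⁸)¹ = a⁸, (a⁸)² = a³, (a⁸)³ = a¹¹, (a⁸)⁴ = a⁶, (a⁸)⁵ = a, (a⁸)⁶ = a⁹, (a⁸)⁷ = a⁴, (a⁸)⁸ = a¹², (a⁸)⁹ = a⁷, (a⁸)¹⁰ = a², (a⁸)¹¹ = a¹⁰, (a⁸)¹² = a⁵, (a⁸)¹³ = e.
The smallest positive k with (a⁸)ᵏ = e is 13.

Answer: 13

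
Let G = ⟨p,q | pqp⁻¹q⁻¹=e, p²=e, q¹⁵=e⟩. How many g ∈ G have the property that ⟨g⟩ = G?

G is cyclic of order 30. An element generates G iff its order is 30, and a cyclic group of order 30 has exactly φ(30) = 8 such elements.

Answer: 8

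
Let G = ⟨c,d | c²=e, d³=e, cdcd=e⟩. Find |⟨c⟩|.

|⟨c⟩| equals the order of c. Compute successive powers until reaching e:
  c¹ = c, c² = e.
The smallest positive k with cᵏ = e is 2, so |⟨c⟩| = 2.

Answer: 2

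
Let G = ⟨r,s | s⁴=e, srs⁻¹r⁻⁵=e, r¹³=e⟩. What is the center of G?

An element z ∈ Z(G) iff z commutes with every generator.
For example e is central: e·r = r = r·e; e·s = s = s·e.
Whereas r ∉ Z(G) since r·s = rs ≠ r⁵s = s·r.
Checking each of the 52 elements this way gives Z(G) = {e}, of order 1.

Answer: {e}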